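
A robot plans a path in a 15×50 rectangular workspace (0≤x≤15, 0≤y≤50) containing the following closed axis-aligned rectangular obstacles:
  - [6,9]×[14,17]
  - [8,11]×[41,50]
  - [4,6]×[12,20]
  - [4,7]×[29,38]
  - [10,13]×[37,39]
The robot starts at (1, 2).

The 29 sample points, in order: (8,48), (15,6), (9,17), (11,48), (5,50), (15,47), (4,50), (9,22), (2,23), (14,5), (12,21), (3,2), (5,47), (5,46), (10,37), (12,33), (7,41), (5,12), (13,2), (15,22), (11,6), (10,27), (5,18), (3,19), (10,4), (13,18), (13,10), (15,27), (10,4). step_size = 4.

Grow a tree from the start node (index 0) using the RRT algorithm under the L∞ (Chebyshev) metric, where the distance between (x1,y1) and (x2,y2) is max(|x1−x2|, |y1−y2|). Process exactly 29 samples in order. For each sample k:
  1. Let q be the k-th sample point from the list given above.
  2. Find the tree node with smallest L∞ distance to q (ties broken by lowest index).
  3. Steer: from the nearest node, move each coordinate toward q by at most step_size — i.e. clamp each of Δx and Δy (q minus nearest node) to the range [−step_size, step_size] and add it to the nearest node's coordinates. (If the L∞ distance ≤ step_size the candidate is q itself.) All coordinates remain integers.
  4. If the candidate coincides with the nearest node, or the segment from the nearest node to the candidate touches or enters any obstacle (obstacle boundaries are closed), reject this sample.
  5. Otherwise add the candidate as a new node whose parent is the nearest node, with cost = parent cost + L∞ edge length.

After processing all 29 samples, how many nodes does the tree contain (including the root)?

Node count: 22

1. q=(8,48) nearest=0 d=46 new=(5,6) → add node 1 parent=0 cost=4
2. q=(15,6) nearest=1 d=10 new=(9,6) → add node 2 parent=1 cost=8
3. q=(9,17) nearest=1 d=11 new=(9,10) → add node 3 parent=1 cost=8
4. q=(11,48) nearest=3 d=38 new=(11,14) → add node 4 parent=3 cost=12
5. q=(5,50) nearest=4 d=36 new=(7,18) → blocked by [6,9]×[14,17], reject
6. q=(15,47) nearest=4 d=33 new=(15,18) → add node 5 parent=4 cost=16
7. q=(4,50) nearest=5 d=32 new=(11,22) → add node 6 parent=5 cost=20
8. q=(9,22) nearest=6 d=2 new=(9,22) → add node 7 parent=6 cost=22
9. q=(2,23) nearest=7 d=7 new=(5,23) → add node 8 parent=7 cost=26
10. q=(14,5) nearest=2 d=5 new=(13,5) → add node 9 parent=2 cost=12
11. q=(12,21) nearest=6 d=1 new=(12,21) → add node 10 parent=6 cost=21
12. q=(3,2) nearest=0 d=2 new=(3,2) → add node 11 parent=0 cost=2
13. q=(5,47) nearest=8 d=24 new=(5,27) → add node 12 parent=8 cost=30
14. q=(5,46) nearest=12 d=19 new=(5,31) → blocked by [4,7]×[29,38], reject
15. q=(10,37) nearest=12 d=10 new=(9,31) → blocked by [4,7]×[29,38], reject
16. q=(12,33) nearest=12 d=7 new=(9,31) → blocked by [4,7]×[29,38], reject
17. q=(7,41) nearest=12 d=14 new=(7,31) → blocked by [4,7]×[29,38], reject
18. q=(5,12) nearest=3 d=4 new=(5,12) → blocked by [4,6]×[12,20], reject
19. q=(13,2) nearest=9 d=3 new=(13,2) → add node 13 parent=9 cost=15
20. q=(15,22) nearest=10 d=3 new=(15,22) → add node 14 parent=10 cost=24
21. q=(11,6) nearest=2 d=2 new=(11,6) → add node 15 parent=2 cost=10
22. q=(10,27) nearest=6 d=5 new=(10,26) → add node 16 parent=6 cost=24
23. q=(5,18) nearest=7 d=4 new=(5,18) → blocked by [4,6]×[12,20], reject
24. q=(3,19) nearest=8 d=4 new=(3,19) → add node 17 parent=8 cost=30
25. q=(10,4) nearest=2 d=2 new=(10,4) → add node 18 parent=2 cost=10
26. q=(13,18) nearest=5 d=2 new=(13,18) → add node 19 parent=5 cost=18
27. q=(13,10) nearest=2 d=4 new=(13,10) → add node 20 parent=2 cost=12
28. q=(15,27) nearest=6 d=5 new=(15,26) → add node 21 parent=6 cost=24
29. q=(10,4) nearest=18 d=0 → coincident, reject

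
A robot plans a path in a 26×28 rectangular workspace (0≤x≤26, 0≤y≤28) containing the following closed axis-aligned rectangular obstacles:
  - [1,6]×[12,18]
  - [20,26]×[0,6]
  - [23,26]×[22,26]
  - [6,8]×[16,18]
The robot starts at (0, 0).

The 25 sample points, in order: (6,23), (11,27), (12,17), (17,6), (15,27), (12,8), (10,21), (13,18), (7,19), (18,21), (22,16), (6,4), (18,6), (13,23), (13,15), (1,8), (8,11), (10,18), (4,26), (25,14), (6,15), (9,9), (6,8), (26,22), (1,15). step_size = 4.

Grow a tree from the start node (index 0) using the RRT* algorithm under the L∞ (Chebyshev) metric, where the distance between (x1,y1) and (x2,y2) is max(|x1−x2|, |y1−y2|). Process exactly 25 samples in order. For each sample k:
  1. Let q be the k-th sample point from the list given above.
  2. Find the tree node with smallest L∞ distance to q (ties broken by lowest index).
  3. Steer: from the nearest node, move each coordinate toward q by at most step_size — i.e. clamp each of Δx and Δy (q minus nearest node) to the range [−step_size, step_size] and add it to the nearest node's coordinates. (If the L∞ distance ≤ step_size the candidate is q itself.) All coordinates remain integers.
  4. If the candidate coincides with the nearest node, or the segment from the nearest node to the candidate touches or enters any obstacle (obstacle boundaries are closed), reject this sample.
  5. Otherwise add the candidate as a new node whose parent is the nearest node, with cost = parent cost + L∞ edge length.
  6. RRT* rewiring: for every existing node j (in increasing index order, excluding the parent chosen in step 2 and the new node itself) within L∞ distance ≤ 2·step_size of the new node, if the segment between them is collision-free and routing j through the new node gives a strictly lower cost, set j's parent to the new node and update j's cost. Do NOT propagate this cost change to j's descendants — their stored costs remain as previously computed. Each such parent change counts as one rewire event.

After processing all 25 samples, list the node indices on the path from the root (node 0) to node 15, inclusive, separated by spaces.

Path: 0 1 2 21 15

1. q=(6,23) nearest=0 d=23 new=(4,4) → add node 1 parent=0 cost=4
2. q=(11,27) nearest=1 d=23 new=(8,8) → add node 2 parent=1 cost=8
3. q=(12,17) nearest=2 d=9 new=(12,12) → add node 3 parent=2 cost=12
4. q=(17,6) nearest=3 d=6 new=(16,8) → add node 4 parent=3 cost=16
5. q=(15,27) nearest=3 d=15 new=(15,16) → add node 5 parent=3 cost=16
6. q=(12,8) nearest=2 d=4 new=(12,8) → add node 6 parent=2 cost=12
7. q=(10,21) nearest=5 d=5 new=(11,20) → add node 7 parent=5 cost=20
8. q=(13,18) nearest=5 d=2 new=(13,18) → add node 8 parent=5 cost=18
9. q=(7,19) nearest=7 d=4 new=(7,19) → add node 9 parent=7 cost=24
10. q=(18,21) nearest=5 d=5 new=(18,20) → add node 10 parent=5 cost=20
11. q=(22,16) nearest=10 d=4 new=(22,16) → add node 11 parent=10 cost=24
12. q=(6,4) nearest=1 d=2 new=(6,4) → add node 12 parent=1 cost=6
13. q=(18,6) nearest=4 d=2 new=(18,6) → add node 13 parent=4 cost=18
14. q=(13,23) nearest=7 d=3 new=(13,23) → add node 14 parent=7 cost=23
15. q=(13,15) nearest=5 d=2 new=(13,15) → add node 15 parent=5 cost=18
16. q=(1,8) nearest=1 d=4 new=(1,8) → add node 16 parent=1 cost=8
17. q=(8,11) nearest=2 d=3 new=(8,11) → add node 17 parent=2 cost=11; rewire 15→17 (16<18)
18. q=(10,18) nearest=7 d=2 new=(10,18) → add node 18 parent=7 cost=22
19. q=(4,26) nearest=7 d=7 new=(7,24) → add node 19 parent=7 cost=24
20. q=(25,14) nearest=11 d=3 new=(25,14) → add node 20 parent=11 cost=27
21. q=(6,15) nearest=9 d=4 new=(6,15) → blocked by [1,6]×[12,18], reject
22. q=(9,9) nearest=2 d=1 new=(9,9) → add node 21 parent=2 cost=9; rewire 15→21 (15<16)
23. q=(6,8) nearest=2 d=2 new=(6,8) → add node 22 parent=2 cost=10
24. q=(26,22) nearest=11 d=6 new=(26,20) → add node 23 parent=11 cost=28
25. q=(1,15) nearest=9 d=6 new=(3,15) → blocked by [1,6]×[12,18], reject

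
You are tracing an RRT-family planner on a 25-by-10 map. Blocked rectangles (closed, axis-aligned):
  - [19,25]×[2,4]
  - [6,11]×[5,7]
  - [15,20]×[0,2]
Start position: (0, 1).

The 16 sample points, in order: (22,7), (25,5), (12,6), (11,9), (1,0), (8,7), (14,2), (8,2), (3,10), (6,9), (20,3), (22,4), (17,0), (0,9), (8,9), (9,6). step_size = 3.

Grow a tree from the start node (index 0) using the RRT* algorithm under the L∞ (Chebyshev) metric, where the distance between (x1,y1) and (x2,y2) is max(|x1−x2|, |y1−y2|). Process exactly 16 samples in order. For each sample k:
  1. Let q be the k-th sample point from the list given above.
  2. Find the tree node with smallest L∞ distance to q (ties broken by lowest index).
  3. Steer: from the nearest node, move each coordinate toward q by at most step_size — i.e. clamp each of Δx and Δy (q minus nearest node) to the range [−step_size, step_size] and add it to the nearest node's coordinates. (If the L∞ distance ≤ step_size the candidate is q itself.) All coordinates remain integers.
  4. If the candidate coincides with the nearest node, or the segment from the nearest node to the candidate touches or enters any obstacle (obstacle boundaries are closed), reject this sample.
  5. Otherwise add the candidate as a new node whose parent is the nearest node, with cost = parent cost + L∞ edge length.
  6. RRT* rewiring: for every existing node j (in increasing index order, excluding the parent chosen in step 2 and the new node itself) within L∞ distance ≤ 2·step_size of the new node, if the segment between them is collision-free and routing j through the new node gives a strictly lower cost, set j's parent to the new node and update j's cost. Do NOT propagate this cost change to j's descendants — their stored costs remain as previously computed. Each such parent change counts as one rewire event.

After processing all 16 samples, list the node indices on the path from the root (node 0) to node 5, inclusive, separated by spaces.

1. q=(22,7) nearest=0 d=22 new=(3,4) → add node 1 parent=0 cost=3
2. q=(25,5) nearest=1 d=22 new=(6,5) → blocked by [6,11]×[5,7], reject
3. q=(12,6) nearest=1 d=9 new=(6,6) → blocked by [6,11]×[5,7], reject
4. q=(11,9) nearest=1 d=8 new=(6,7) → blocked by [6,11]×[5,7], reject
5. q=(1,0) nearest=0 d=1 new=(1,0) → add node 2 parent=0 cost=1
6. q=(8,7) nearest=1 d=5 new=(6,7) → blocked by [6,11]×[5,7], reject
7. q=(14,2) nearest=1 d=11 new=(6,2) → add node 3 parent=1 cost=6
8. q=(8,2) nearest=3 d=2 new=(8,2) → add node 4 parent=3 cost=8
9. q=(3,10) nearest=1 d=6 new=(3,7) → add node 5 parent=1 cost=6
10. q=(6,9) nearest=5 d=3 new=(6,9) → add node 6 parent=5 cost=9
11. q=(20,3) nearest=4 d=12 new=(11,3) → add node 7 parent=4 cost=11
12. q=(22,4) nearest=7 d=11 new=(14,4) → add node 8 parent=7 cost=14
13. q=(17,0) nearest=8 d=4 new=(17,1) → blocked by [15,20]×[0,2], reject
14. q=(0,9) nearest=5 d=3 new=(0,9) → add node 9 parent=5 cost=9
15. q=(8,9) nearest=6 d=2 new=(8,9) → add node 10 parent=6 cost=11
16. q=(9,6) nearest=6 d=3 new=(9,6) → blocked by [6,11]×[5,7], reject

Path: 0 1 5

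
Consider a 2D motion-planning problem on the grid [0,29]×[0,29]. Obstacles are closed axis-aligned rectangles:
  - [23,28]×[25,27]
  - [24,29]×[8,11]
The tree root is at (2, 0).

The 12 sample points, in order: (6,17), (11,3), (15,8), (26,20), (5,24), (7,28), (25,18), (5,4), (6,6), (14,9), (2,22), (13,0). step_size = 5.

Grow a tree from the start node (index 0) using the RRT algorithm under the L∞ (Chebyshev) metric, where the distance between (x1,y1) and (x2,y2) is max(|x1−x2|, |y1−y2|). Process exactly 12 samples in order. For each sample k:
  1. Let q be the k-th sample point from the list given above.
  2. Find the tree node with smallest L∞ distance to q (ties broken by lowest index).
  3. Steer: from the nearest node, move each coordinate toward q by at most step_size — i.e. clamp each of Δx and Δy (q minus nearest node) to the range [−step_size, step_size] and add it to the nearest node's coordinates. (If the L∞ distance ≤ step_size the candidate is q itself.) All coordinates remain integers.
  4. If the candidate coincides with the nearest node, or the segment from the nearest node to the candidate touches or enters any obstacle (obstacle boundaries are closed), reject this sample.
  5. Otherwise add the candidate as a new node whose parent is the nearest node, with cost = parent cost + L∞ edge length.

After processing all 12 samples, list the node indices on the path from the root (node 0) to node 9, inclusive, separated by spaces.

1. q=(6,17) nearest=0 d=17 new=(6,5) → add node 1 parent=0 cost=5
2. q=(11,3) nearest=1 d=5 new=(11,3) → add node 2 parent=1 cost=10
3. q=(15,8) nearest=2 d=5 new=(15,8) → add node 3 parent=2 cost=15
4. q=(26,20) nearest=3 d=12 new=(20,13) → add node 4 parent=3 cost=20
5. q=(5,24) nearest=4 d=15 new=(15,18) → add node 5 parent=4 cost=25
6. q=(7,28) nearest=5 d=10 new=(10,23) → add node 6 parent=5 cost=30
7. q=(25,18) nearest=4 d=5 new=(25,18) → add node 7 parent=4 cost=25
8. q=(5,4) nearest=1 d=1 new=(5,4) → add node 8 parent=1 cost=6
9. q=(6,6) nearest=1 d=1 new=(6,6) → add node 9 parent=1 cost=6
10. q=(14,9) nearest=3 d=1 new=(14,9) → add node 10 parent=3 cost=16
11. q=(2,22) nearest=6 d=8 new=(5,22) → add node 11 parent=6 cost=35
12. q=(13,0) nearest=2 d=3 new=(13,0) → add node 12 parent=2 cost=13

Path: 0 1 9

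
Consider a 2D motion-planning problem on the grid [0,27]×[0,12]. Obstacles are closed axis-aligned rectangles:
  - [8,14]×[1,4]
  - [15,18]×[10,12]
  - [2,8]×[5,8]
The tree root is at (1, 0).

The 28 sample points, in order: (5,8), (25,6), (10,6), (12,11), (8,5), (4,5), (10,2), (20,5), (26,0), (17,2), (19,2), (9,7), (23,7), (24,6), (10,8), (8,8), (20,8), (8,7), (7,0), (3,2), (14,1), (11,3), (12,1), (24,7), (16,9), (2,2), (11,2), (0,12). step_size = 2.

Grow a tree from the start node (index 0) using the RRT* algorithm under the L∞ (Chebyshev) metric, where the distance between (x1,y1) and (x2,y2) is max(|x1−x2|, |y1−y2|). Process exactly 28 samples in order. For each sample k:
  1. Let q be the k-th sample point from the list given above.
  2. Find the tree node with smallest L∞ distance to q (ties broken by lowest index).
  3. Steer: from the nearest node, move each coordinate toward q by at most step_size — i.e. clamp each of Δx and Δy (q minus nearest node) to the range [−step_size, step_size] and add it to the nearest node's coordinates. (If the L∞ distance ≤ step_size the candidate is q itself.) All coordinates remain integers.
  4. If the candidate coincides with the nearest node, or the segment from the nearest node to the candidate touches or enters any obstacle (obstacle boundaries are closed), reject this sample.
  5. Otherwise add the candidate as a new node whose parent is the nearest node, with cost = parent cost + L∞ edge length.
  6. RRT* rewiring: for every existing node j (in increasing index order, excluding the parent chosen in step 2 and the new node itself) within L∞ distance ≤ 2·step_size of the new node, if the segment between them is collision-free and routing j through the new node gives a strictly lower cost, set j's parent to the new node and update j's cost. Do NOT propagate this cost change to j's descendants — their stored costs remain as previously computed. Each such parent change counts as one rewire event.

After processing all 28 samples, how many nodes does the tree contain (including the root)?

1. q=(5,8) nearest=0 d=8 new=(3,2) → add node 1 parent=0 cost=2
2. q=(25,6) nearest=1 d=22 new=(5,4) → add node 2 parent=1 cost=4
3. q=(10,6) nearest=2 d=5 new=(7,6) → blocked by [2,8]×[5,8], reject
4. q=(12,11) nearest=2 d=7 new=(7,6) → blocked by [2,8]×[5,8], reject
5. q=(8,5) nearest=2 d=3 new=(7,5) → blocked by [2,8]×[5,8], reject
6. q=(4,5) nearest=2 d=1 new=(4,5) → blocked by [2,8]×[5,8], reject
7. q=(10,2) nearest=2 d=5 new=(7,2) → add node 3 parent=2 cost=6
8. q=(20,5) nearest=3 d=13 new=(9,4) → blocked by [8,14]×[1,4], reject
9. q=(26,0) nearest=3 d=19 new=(9,0) → blocked by [8,14]×[1,4], reject
10. q=(17,2) nearest=3 d=10 new=(9,2) → blocked by [8,14]×[1,4], reject
11. q=(19,2) nearest=3 d=12 new=(9,2) → blocked by [8,14]×[1,4], reject
12. q=(9,7) nearest=2 d=4 new=(7,6) → blocked by [2,8]×[5,8], reject
13. q=(23,7) nearest=3 d=16 new=(9,4) → blocked by [8,14]×[1,4], reject
14. q=(24,6) nearest=3 d=17 new=(9,4) → blocked by [8,14]×[1,4], reject
15. q=(10,8) nearest=2 d=5 new=(7,6) → blocked by [2,8]×[5,8], reject
16. q=(8,8) nearest=2 d=4 new=(7,6) → blocked by [2,8]×[5,8], reject
17. q=(20,8) nearest=3 d=13 new=(9,4) → blocked by [8,14]×[1,4], reject
18. q=(8,7) nearest=2 d=3 new=(7,6) → blocked by [2,8]×[5,8], reject
19. q=(7,0) nearest=3 d=2 new=(7,0) → add node 4 parent=3 cost=8
20. q=(3,2) nearest=1 d=0 → coincident, reject
21. q=(14,1) nearest=3 d=7 new=(9,1) → blocked by [8,14]×[1,4], reject
22. q=(11,3) nearest=3 d=4 new=(9,3) → blocked by [8,14]×[1,4], reject
23. q=(12,1) nearest=3 d=5 new=(9,1) → blocked by [8,14]×[1,4], reject
24. q=(24,7) nearest=3 d=17 new=(9,4) → blocked by [8,14]×[1,4], reject
25. q=(16,9) nearest=3 d=9 new=(9,4) → blocked by [8,14]×[1,4], reject
26. q=(2,2) nearest=1 d=1 new=(2,2) → add node 5 parent=1 cost=3
27. q=(11,2) nearest=3 d=4 new=(9,2) → blocked by [8,14]×[1,4], reject
28. q=(0,12) nearest=2 d=8 new=(3,6) → blocked by [2,8]×[5,8], reject

Node count: 6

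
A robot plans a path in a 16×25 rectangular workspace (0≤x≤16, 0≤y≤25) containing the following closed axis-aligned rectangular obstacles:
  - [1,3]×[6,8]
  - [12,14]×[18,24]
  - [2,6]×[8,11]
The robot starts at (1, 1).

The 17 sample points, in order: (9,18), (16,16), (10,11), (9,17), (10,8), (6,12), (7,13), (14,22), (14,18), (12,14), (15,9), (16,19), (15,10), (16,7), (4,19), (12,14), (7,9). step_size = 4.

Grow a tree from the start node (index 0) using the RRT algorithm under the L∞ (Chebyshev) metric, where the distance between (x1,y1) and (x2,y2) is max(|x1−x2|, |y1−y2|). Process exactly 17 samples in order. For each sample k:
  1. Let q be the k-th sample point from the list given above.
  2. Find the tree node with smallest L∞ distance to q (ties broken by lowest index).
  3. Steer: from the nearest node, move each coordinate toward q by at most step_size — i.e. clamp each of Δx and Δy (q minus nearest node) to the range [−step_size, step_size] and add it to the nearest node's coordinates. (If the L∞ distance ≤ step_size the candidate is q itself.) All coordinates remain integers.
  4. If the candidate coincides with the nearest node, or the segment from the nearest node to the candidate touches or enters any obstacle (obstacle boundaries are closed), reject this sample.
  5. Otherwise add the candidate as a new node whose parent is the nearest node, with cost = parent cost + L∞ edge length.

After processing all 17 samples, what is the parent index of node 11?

Parent of node 11: 9

1. q=(9,18) nearest=0 d=17 new=(5,5) → add node 1 parent=0 cost=4
2. q=(16,16) nearest=1 d=11 new=(9,9) → add node 2 parent=1 cost=8
3. q=(10,11) nearest=2 d=2 new=(10,11) → add node 3 parent=2 cost=10
4. q=(9,17) nearest=3 d=6 new=(9,15) → add node 4 parent=3 cost=14
5. q=(10,8) nearest=2 d=1 new=(10,8) → add node 5 parent=2 cost=9
6. q=(6,12) nearest=2 d=3 new=(6,12) → add node 6 parent=2 cost=11
7. q=(7,13) nearest=6 d=1 new=(7,13) → add node 7 parent=6 cost=12
8. q=(14,22) nearest=4 d=7 new=(13,19) → blocked by [12,14]×[18,24], reject
9. q=(14,18) nearest=4 d=5 new=(13,18) → blocked by [12,14]×[18,24], reject
10. q=(12,14) nearest=3 d=3 new=(12,14) → add node 8 parent=3 cost=13
11. q=(15,9) nearest=3 d=5 new=(14,9) → add node 9 parent=3 cost=14
12. q=(16,19) nearest=8 d=5 new=(16,18) → add node 10 parent=8 cost=17
13. q=(15,10) nearest=9 d=1 new=(15,10) → add node 11 parent=9 cost=15
14. q=(16,7) nearest=9 d=2 new=(16,7) → add node 12 parent=9 cost=16
15. q=(4,19) nearest=4 d=5 new=(5,19) → add node 13 parent=4 cost=18
16. q=(12,14) nearest=8 d=0 → coincident, reject
17. q=(7,9) nearest=2 d=2 new=(7,9) → add node 14 parent=2 cost=10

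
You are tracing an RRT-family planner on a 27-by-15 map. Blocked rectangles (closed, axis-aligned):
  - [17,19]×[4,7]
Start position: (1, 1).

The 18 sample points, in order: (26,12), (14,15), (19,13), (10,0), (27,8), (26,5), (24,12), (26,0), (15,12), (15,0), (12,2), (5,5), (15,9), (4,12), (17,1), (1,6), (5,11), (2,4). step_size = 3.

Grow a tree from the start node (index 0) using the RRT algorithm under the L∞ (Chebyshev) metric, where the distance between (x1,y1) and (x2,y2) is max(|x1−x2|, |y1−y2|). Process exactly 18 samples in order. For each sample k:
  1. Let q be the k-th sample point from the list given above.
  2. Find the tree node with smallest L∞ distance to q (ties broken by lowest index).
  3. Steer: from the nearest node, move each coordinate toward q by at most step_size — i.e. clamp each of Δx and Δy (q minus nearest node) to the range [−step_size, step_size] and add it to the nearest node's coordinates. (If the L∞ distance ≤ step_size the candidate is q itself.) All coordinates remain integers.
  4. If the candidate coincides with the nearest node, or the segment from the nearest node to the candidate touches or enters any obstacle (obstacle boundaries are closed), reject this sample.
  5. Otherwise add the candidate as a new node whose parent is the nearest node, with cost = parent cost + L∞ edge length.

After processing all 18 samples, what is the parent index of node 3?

Parent of node 3: 2

1. q=(26,12) nearest=0 d=25 new=(4,4) → add node 1 parent=0 cost=3
2. q=(14,15) nearest=1 d=11 new=(7,7) → add node 2 parent=1 cost=6
3. q=(19,13) nearest=2 d=12 new=(10,10) → add node 3 parent=2 cost=9
4. q=(10,0) nearest=1 d=6 new=(7,1) → add node 4 parent=1 cost=6
5. q=(27,8) nearest=3 d=17 new=(13,8) → add node 5 parent=3 cost=12
6. q=(26,5) nearest=5 d=13 new=(16,5) → add node 6 parent=5 cost=15
7. q=(24,12) nearest=6 d=8 new=(19,8) → blocked by [17,19]×[4,7], reject
8. q=(26,0) nearest=6 d=10 new=(19,2) → blocked by [17,19]×[4,7], reject
9. q=(15,12) nearest=5 d=4 new=(15,11) → add node 7 parent=5 cost=15
10. q=(15,0) nearest=6 d=5 new=(15,2) → add node 8 parent=6 cost=18
11. q=(12,2) nearest=8 d=3 new=(12,2) → add node 9 parent=8 cost=21
12. q=(5,5) nearest=1 d=1 new=(5,5) → add node 10 parent=1 cost=4
13. q=(15,9) nearest=5 d=2 new=(15,9) → add node 11 parent=5 cost=14
14. q=(4,12) nearest=2 d=5 new=(4,10) → add node 12 parent=2 cost=9
15. q=(17,1) nearest=8 d=2 new=(17,1) → add node 13 parent=8 cost=20
16. q=(1,6) nearest=1 d=3 new=(1,6) → add node 14 parent=1 cost=6
17. q=(5,11) nearest=12 d=1 new=(5,11) → add node 15 parent=12 cost=10
18. q=(2,4) nearest=1 d=2 new=(2,4) → add node 16 parent=1 cost=5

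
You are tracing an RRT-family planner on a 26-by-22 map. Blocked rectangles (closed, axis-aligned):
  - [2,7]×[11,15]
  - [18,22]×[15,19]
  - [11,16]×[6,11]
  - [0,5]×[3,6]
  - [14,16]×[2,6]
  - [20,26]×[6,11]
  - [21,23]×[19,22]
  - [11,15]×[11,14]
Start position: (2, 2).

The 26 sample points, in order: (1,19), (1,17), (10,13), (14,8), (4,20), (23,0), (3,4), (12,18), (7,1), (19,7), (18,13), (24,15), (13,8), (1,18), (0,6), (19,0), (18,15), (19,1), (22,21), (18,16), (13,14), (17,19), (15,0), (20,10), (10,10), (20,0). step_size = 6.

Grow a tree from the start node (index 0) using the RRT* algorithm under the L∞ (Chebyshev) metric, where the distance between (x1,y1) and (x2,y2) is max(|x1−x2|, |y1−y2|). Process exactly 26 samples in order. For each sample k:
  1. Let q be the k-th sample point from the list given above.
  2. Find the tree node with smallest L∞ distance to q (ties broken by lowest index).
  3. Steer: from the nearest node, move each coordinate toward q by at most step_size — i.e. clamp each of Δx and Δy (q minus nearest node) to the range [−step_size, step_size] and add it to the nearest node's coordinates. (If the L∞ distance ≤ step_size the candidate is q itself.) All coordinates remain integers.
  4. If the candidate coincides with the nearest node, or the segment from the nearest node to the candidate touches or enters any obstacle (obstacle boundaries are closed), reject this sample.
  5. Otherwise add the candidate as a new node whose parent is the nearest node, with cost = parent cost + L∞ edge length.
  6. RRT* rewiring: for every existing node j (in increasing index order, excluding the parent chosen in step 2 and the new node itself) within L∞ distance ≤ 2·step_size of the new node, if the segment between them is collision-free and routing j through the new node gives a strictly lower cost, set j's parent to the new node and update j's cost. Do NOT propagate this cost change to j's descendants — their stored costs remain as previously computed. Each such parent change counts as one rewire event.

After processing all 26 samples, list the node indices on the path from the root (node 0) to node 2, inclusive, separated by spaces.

1. q=(1,19) nearest=0 d=17 new=(1,8) → blocked by [0,5]×[3,6], reject
2. q=(1,17) nearest=0 d=15 new=(1,8) → blocked by [0,5]×[3,6], reject
3. q=(10,13) nearest=0 d=11 new=(8,8) → blocked by [0,5]×[3,6], reject
4. q=(14,8) nearest=0 d=12 new=(8,8) → blocked by [0,5]×[3,6], reject
5. q=(4,20) nearest=0 d=18 new=(4,8) → blocked by [0,5]×[3,6], reject
6. q=(23,0) nearest=0 d=21 new=(8,0) → add node 1 parent=0 cost=6
7. q=(3,4) nearest=0 d=2 new=(3,4) → blocked by [0,5]×[3,6], reject
8. q=(12,18) nearest=0 d=16 new=(8,8) → blocked by [0,5]×[3,6], reject
9. q=(7,1) nearest=1 d=1 new=(7,1) → add node 2 parent=1 cost=7
10. q=(19,7) nearest=1 d=11 new=(14,6) → blocked by [11,16]×[6,11], reject
11. q=(18,13) nearest=2 d=12 new=(13,7) → blocked by [11,16]×[6,11], reject
12. q=(24,15) nearest=1 d=16 new=(14,6) → blocked by [11,16]×[6,11], reject
13. q=(13,8) nearest=2 d=7 new=(13,7) → blocked by [11,16]×[6,11], reject
14. q=(1,18) nearest=0 d=16 new=(1,8) → blocked by [0,5]×[3,6], reject
15. q=(0,6) nearest=0 d=4 new=(0,6) → blocked by [0,5]×[3,6], reject
16. q=(19,0) nearest=1 d=11 new=(14,0) → add node 3 parent=1 cost=12
17. q=(18,15) nearest=2 d=14 new=(13,7) → blocked by [11,16]×[6,11], reject
18. q=(19,1) nearest=3 d=5 new=(19,1) → add node 4 parent=3 cost=17
19. q=(22,21) nearest=0 d=20 new=(8,8) → blocked by [0,5]×[3,6], reject
20. q=(18,16) nearest=2 d=15 new=(13,7) → blocked by [11,16]×[6,11], reject
21. q=(13,14) nearest=0 d=12 new=(8,8) → blocked by [0,5]×[3,6], reject
22. q=(17,19) nearest=0 d=17 new=(8,8) → blocked by [0,5]×[3,6], reject
23. q=(15,0) nearest=3 d=1 new=(15,0) → add node 5 parent=3 cost=13
24. q=(20,10) nearest=4 d=9 new=(20,7) → blocked by [20,26]×[6,11], reject
25. q=(10,10) nearest=0 d=8 new=(8,8) → blocked by [0,5]×[3,6], reject
26. q=(20,0) nearest=4 d=1 new=(20,0) → add node 6 parent=4 cost=18

Path: 0 1 2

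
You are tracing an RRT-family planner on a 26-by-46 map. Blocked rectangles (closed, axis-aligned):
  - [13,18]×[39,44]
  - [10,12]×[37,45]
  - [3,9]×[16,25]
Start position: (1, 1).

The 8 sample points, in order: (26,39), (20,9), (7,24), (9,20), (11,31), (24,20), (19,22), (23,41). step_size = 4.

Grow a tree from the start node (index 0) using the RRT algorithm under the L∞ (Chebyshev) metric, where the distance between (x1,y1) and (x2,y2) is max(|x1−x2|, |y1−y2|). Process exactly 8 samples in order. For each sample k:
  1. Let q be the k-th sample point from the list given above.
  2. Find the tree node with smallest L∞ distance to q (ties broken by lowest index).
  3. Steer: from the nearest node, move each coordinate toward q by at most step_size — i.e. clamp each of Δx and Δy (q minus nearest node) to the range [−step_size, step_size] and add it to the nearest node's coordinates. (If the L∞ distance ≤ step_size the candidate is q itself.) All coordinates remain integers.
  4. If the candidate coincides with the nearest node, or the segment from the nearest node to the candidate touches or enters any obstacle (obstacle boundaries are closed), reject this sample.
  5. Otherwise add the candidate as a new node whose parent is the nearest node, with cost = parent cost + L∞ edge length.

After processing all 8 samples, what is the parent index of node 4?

Parent of node 4: 3

1. q=(26,39) nearest=0 d=38 new=(5,5) → add node 1 parent=0 cost=4
2. q=(20,9) nearest=1 d=15 new=(9,9) → add node 2 parent=1 cost=8
3. q=(7,24) nearest=2 d=15 new=(7,13) → add node 3 parent=2 cost=12
4. q=(9,20) nearest=3 d=7 new=(9,17) → blocked by [3,9]×[16,25], reject
5. q=(11,31) nearest=3 d=18 new=(11,17) → add node 4 parent=3 cost=16
6. q=(24,20) nearest=4 d=13 new=(15,20) → add node 5 parent=4 cost=20
7. q=(19,22) nearest=5 d=4 new=(19,22) → add node 6 parent=5 cost=24
8. q=(23,41) nearest=6 d=19 new=(23,26) → add node 7 parent=6 cost=28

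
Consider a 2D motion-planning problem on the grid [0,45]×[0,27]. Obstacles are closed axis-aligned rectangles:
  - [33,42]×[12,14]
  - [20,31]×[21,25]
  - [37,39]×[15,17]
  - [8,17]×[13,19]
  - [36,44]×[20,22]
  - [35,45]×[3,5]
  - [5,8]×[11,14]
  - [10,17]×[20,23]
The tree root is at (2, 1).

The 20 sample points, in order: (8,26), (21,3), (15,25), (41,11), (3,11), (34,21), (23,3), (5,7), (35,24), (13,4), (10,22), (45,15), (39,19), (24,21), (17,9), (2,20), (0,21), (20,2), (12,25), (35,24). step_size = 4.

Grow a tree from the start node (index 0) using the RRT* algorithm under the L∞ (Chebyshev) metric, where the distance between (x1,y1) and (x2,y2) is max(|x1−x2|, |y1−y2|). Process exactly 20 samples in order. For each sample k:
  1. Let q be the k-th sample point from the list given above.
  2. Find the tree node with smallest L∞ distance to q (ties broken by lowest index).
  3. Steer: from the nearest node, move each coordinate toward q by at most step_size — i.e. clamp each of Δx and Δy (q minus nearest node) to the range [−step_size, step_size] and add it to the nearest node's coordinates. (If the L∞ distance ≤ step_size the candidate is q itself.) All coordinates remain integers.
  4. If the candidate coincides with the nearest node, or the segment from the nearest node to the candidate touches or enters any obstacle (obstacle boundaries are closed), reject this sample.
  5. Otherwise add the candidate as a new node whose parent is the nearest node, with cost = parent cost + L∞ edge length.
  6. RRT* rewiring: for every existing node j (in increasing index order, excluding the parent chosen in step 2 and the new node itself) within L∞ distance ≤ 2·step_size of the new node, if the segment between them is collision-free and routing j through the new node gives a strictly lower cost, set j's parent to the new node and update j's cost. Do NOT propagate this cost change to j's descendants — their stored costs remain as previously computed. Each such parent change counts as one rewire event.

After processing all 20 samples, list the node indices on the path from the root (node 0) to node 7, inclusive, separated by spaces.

Path: 0 1 2 4 6 7

1. q=(8,26) nearest=0 d=25 new=(6,5) → add node 1 parent=0 cost=4
2. q=(21,3) nearest=1 d=15 new=(10,3) → add node 2 parent=1 cost=8
3. q=(15,25) nearest=1 d=20 new=(10,9) → add node 3 parent=1 cost=8
4. q=(41,11) nearest=2 d=31 new=(14,7) → add node 4 parent=2 cost=12
5. q=(3,11) nearest=1 d=6 new=(3,9) → add node 5 parent=1 cost=8
6. q=(34,21) nearest=4 d=20 new=(18,11) → add node 6 parent=4 cost=16
7. q=(23,3) nearest=6 d=8 new=(22,7) → add node 7 parent=6 cost=20
8. q=(5,7) nearest=1 d=2 new=(5,7) → add node 8 parent=1 cost=6
9. q=(35,24) nearest=6 d=17 new=(22,15) → add node 9 parent=6 cost=20
10. q=(13,4) nearest=2 d=3 new=(13,4) → add node 10 parent=2 cost=11
11. q=(10,22) nearest=6 d=11 new=(14,15) → blocked by [8,17]×[13,19], reject
12. q=(45,15) nearest=7 d=23 new=(26,11) → add node 11 parent=7 cost=24
13. q=(39,19) nearest=11 d=13 new=(30,15) → add node 12 parent=11 cost=28
14. q=(24,21) nearest=9 d=6 new=(24,19) → add node 13 parent=9 cost=24
15. q=(17,9) nearest=6 d=2 new=(17,9) → add node 14 parent=6 cost=18
16. q=(2,20) nearest=3 d=11 new=(6,13) → blocked by [5,8]×[11,14], reject
17. q=(0,21) nearest=3 d=12 new=(6,13) → blocked by [5,8]×[11,14], reject
18. q=(20,2) nearest=7 d=5 new=(20,3) → add node 15 parent=7 cost=24
19. q=(12,25) nearest=9 d=10 new=(18,19) → add node 16 parent=9 cost=24
20. q=(35,24) nearest=12 d=9 new=(34,19) → add node 17 parent=12 cost=32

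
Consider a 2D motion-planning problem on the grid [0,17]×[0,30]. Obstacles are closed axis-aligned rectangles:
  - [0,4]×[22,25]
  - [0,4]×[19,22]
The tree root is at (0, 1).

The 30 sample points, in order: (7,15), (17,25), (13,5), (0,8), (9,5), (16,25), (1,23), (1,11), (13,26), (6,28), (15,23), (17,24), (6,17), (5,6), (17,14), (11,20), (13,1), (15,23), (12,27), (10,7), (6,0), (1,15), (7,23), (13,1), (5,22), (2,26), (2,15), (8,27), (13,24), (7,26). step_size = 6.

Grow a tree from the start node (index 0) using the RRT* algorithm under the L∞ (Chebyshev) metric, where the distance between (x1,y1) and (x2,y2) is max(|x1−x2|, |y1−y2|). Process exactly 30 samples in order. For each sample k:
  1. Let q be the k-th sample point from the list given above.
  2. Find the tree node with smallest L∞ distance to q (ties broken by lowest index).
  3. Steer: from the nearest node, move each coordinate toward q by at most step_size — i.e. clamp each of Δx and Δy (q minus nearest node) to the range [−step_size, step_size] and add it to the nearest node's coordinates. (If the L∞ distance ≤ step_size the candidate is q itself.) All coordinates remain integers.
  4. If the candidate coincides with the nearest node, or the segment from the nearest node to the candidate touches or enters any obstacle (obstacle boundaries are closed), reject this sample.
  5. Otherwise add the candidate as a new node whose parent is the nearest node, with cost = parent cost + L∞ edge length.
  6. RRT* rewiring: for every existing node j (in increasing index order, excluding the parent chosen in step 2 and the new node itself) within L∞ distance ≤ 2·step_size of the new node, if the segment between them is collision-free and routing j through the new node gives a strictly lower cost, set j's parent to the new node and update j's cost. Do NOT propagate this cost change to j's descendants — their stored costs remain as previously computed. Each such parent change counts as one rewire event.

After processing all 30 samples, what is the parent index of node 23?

1. q=(7,15) nearest=0 d=14 new=(6,7) → add node 1 parent=0 cost=6
2. q=(17,25) nearest=1 d=18 new=(12,13) → add node 2 parent=1 cost=12
3. q=(13,5) nearest=1 d=7 new=(12,5) → add node 3 parent=1 cost=12
4. q=(0,8) nearest=1 d=6 new=(0,8) → add node 4 parent=1 cost=12
5. q=(9,5) nearest=1 d=3 new=(9,5) → add node 5 parent=1 cost=9
6. q=(16,25) nearest=2 d=12 new=(16,19) → add node 6 parent=2 cost=18
7. q=(1,23) nearest=2 d=11 new=(6,19) → add node 7 parent=2 cost=18
8. q=(1,11) nearest=4 d=3 new=(1,11) → add node 8 parent=4 cost=15
9. q=(13,26) nearest=6 d=7 new=(13,25) → add node 9 parent=6 cost=24
10. q=(6,28) nearest=9 d=7 new=(7,28) → add node 10 parent=9 cost=30
11. q=(15,23) nearest=9 d=2 new=(15,23) → add node 11 parent=9 cost=26
12. q=(17,24) nearest=11 d=2 new=(17,24) → add node 12 parent=11 cost=28
13. q=(6,17) nearest=7 d=2 new=(6,17) → add node 13 parent=7 cost=20
14. q=(5,6) nearest=1 d=1 new=(5,6) → add node 14 parent=1 cost=7; rewire 8→14 (12<15); rewire 13→14 (18<20)
15. q=(17,14) nearest=2 d=5 new=(17,14) → add node 15 parent=2 cost=17; rewire 12→15 (27<28)
16. q=(11,20) nearest=11 d=4 new=(11,20) → add node 16 parent=11 cost=30
17. q=(13,1) nearest=3 d=4 new=(13,1) → add node 17 parent=3 cost=16
18. q=(15,23) nearest=11 d=0 → coincident, reject
19. q=(12,27) nearest=9 d=2 new=(12,27) → add node 18 parent=9 cost=26
20. q=(10,7) nearest=3 d=2 new=(10,7) → add node 19 parent=3 cost=14
21. q=(6,0) nearest=5 d=5 new=(6,0) → add node 20 parent=5 cost=14
22. q=(1,15) nearest=8 d=4 new=(1,15) → add node 21 parent=8 cost=16; rewire 16→21 (26<30)
23. q=(7,23) nearest=7 d=4 new=(7,23) → add node 22 parent=7 cost=22; rewire 10→22 (27<30)
24. q=(13,1) nearest=17 d=0 → coincident, reject
25. q=(5,22) nearest=22 d=2 new=(5,22) → add node 23 parent=22 cost=24
26. q=(2,26) nearest=23 d=4 new=(2,26) → blocked by [0,4]×[22,25], reject
27. q=(2,15) nearest=21 d=1 new=(2,15) → add node 24 parent=21 cost=17
28. q=(8,27) nearest=10 d=1 new=(8,27) → add node 25 parent=10 cost=28
29. q=(13,24) nearest=9 d=1 new=(13,24) → add node 26 parent=9 cost=25
30. q=(7,26) nearest=25 d=1 new=(7,26) → add node 27 parent=25 cost=29

Parent of node 23: 22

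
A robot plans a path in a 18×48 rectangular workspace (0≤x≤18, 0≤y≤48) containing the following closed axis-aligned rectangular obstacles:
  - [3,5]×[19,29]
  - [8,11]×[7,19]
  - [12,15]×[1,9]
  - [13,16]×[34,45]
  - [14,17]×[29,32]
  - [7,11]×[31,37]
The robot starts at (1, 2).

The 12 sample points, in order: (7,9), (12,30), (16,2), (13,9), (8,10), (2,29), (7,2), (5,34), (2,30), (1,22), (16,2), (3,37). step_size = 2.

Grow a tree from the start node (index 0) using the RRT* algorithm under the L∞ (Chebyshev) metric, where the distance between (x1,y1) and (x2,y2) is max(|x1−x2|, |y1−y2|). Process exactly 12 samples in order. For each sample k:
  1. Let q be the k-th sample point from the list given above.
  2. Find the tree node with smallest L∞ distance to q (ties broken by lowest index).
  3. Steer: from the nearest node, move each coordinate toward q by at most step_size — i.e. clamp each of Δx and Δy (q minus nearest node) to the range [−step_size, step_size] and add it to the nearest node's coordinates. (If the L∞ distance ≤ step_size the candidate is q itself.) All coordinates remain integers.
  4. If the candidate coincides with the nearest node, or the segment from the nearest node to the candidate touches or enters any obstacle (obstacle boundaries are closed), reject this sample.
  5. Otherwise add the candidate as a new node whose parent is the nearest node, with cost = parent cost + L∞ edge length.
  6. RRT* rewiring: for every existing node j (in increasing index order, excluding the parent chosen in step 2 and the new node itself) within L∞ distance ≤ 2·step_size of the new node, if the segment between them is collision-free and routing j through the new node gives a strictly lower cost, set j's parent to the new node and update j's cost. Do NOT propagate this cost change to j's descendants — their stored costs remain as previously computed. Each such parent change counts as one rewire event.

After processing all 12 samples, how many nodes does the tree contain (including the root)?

Node count: 13

1. q=(7,9) nearest=0 d=7 new=(3,4) → add node 1 parent=0 cost=2
2. q=(12,30) nearest=1 d=26 new=(5,6) → add node 2 parent=1 cost=4
3. q=(16,2) nearest=2 d=11 new=(7,4) → add node 3 parent=2 cost=6
4. q=(13,9) nearest=3 d=6 new=(9,6) → add node 4 parent=3 cost=8
5. q=(8,10) nearest=2 d=4 new=(7,8) → add node 5 parent=2 cost=6
6. q=(2,29) nearest=5 d=21 new=(5,10) → add node 6 parent=5 cost=8
7. q=(7,2) nearest=3 d=2 new=(7,2) → add node 7 parent=3 cost=8
8. q=(5,34) nearest=6 d=24 new=(5,12) → add node 8 parent=6 cost=10
9. q=(2,30) nearest=8 d=18 new=(3,14) → add node 9 parent=8 cost=12
10. q=(1,22) nearest=9 d=8 new=(1,16) → add node 10 parent=9 cost=14
11. q=(16,2) nearest=4 d=7 new=(11,4) → add node 11 parent=4 cost=10
12. q=(3,37) nearest=10 d=21 new=(3,18) → add node 12 parent=10 cost=16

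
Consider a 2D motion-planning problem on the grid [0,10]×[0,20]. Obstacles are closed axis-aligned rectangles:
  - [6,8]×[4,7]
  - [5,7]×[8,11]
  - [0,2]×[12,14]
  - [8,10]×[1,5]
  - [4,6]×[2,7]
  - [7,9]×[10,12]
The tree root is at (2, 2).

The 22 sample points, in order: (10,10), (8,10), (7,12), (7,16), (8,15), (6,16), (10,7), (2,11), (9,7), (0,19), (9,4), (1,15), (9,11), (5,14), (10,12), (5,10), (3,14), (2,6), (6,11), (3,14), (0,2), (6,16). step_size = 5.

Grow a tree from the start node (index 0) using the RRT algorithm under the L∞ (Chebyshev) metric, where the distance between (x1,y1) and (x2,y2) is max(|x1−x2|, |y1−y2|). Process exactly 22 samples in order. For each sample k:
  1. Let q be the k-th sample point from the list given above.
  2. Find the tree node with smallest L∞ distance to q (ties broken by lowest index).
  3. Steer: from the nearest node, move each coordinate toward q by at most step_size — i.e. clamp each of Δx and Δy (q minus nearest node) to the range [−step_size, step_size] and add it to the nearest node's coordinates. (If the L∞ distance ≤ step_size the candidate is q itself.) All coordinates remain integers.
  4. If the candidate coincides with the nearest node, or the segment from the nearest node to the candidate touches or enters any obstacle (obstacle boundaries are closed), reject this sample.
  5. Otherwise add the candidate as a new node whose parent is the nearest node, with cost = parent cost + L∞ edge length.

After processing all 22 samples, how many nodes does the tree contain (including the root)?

1. q=(10,10) nearest=0 d=8 new=(7,7) → blocked by [6,8]×[4,7], reject
2. q=(8,10) nearest=0 d=8 new=(7,7) → blocked by [6,8]×[4,7], reject
3. q=(7,12) nearest=0 d=10 new=(7,7) → blocked by [6,8]×[4,7], reject
4. q=(7,16) nearest=0 d=14 new=(7,7) → blocked by [6,8]×[4,7], reject
5. q=(8,15) nearest=0 d=13 new=(7,7) → blocked by [6,8]×[4,7], reject
6. q=(6,16) nearest=0 d=14 new=(6,7) → blocked by [6,8]×[4,7], reject
7. q=(10,7) nearest=0 d=8 new=(7,7) → blocked by [6,8]×[4,7], reject
8. q=(2,11) nearest=0 d=9 new=(2,7) → add node 1 parent=0 cost=5
9. q=(9,7) nearest=0 d=7 new=(7,7) → blocked by [6,8]×[4,7], reject
10. q=(0,19) nearest=1 d=12 new=(0,12) → blocked by [0,2]×[12,14], reject
11. q=(9,4) nearest=0 d=7 new=(7,4) → blocked by [6,8]×[4,7], reject
12. q=(1,15) nearest=1 d=8 new=(1,12) → blocked by [0,2]×[12,14], reject
13. q=(9,11) nearest=1 d=7 new=(7,11) → blocked by [5,7]×[8,11], reject
14. q=(5,14) nearest=1 d=7 new=(5,12) → add node 2 parent=1 cost=10
15. q=(10,12) nearest=2 d=5 new=(10,12) → blocked by [7,9]×[10,12], reject
16. q=(5,10) nearest=2 d=2 new=(5,10) → blocked by [5,7]×[8,11], reject
17. q=(3,14) nearest=2 d=2 new=(3,14) → add node 3 parent=2 cost=12
18. q=(2,6) nearest=1 d=1 new=(2,6) → add node 4 parent=1 cost=6
19. q=(6,11) nearest=2 d=1 new=(6,11) → blocked by [5,7]×[8,11], reject
20. q=(3,14) nearest=3 d=0 → coincident, reject
21. q=(0,2) nearest=0 d=2 new=(0,2) → add node 5 parent=0 cost=2
22. q=(6,16) nearest=3 d=3 new=(6,16) → add node 6 parent=3 cost=15

Node count: 7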